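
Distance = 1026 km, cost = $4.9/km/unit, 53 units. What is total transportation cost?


TC = dist * cost * units = 1026 * 4.9 * 53 = $266452.20

$266452.20


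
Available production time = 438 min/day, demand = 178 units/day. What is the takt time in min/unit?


Formula: Takt Time = Available Production Time / Customer Demand
Takt = 438 min/day / 178 units/day
Takt = 2.46 min/unit

2.46 min/unit


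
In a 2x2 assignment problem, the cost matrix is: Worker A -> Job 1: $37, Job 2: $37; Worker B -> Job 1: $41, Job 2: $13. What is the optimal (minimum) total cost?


Option 1: A->1 + B->2 = $37 + $13 = $50
Option 2: A->2 + B->1 = $37 + $41 = $78
Min cost = min($50, $78) = $50

$50


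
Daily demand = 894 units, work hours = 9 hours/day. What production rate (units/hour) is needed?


Formula: Production Rate = Daily Demand / Available Hours
Rate = 894 units/day / 9 hours/day
Rate = 99.3 units/hour

99.3 units/hour


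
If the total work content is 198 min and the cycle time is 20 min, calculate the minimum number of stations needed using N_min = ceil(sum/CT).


Formula: N_min = ceil(Sum of Task Times / Cycle Time)
N_min = ceil(198 min / 20 min) = ceil(9.9)
N_min = 10 stations

10


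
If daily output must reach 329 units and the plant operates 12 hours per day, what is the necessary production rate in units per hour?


Formula: Production Rate = Daily Demand / Available Hours
Rate = 329 units/day / 12 hours/day
Rate = 27.4 units/hour

27.4 units/hour


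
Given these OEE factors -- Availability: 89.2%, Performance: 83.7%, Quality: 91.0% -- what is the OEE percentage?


Formula: OEE = Availability * Performance * Quality / 10000
A * P = 89.2% * 83.7% / 100 = 74.66%
OEE = 74.66% * 91.0% / 100 = 67.9%

67.9%


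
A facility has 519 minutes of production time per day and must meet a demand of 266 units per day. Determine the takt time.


Formula: Takt Time = Available Production Time / Customer Demand
Takt = 519 min/day / 266 units/day
Takt = 1.95 min/unit

1.95 min/unit


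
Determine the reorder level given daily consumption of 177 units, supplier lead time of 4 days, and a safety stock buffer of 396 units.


Formula: ROP = (Daily Demand * Lead Time) + Safety Stock
Demand during lead time = 177 * 4 = 708 units
ROP = 708 + 396 = 1104 units

1104 units


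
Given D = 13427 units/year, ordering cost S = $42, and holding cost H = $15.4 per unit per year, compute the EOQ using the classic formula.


Formula: EOQ = sqrt(2 * D * S / H)
Numerator: 2 * 13427 * 42 = 1127868
2DS/H = 1127868 / 15.4 = 73238.2
EOQ = sqrt(73238.2) = 270.6 units

270.6 units


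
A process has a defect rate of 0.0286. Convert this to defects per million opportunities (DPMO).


DPMO = defect_rate * 1000000 = 0.0286 * 1000000

28600


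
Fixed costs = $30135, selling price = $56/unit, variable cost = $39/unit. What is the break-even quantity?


Formula: BEQ = Fixed Costs / (Price - Variable Cost)
Contribution margin = $56 - $39 = $17/unit
BEQ = ceil($30135 / $17/unit) = ceil(1772.65) = 1773 units

1773 units


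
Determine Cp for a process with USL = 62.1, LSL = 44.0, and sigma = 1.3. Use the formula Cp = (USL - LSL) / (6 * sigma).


Cp = (62.1 - 44.0) / (6 * 1.3)

2.32


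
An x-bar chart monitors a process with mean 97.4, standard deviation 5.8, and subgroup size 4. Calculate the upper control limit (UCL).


UCL = 97.4 + 3 * 5.8 / sqrt(4)

106.1


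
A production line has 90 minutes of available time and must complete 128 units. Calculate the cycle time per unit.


Formula: CT = Available Time / Number of Units
CT = 90 min / 128 units
CT = 0.7 min/unit

0.7 min/unit


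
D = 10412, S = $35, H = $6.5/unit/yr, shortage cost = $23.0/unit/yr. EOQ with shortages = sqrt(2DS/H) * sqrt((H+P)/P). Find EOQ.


Formula: EOQ* = sqrt(2DS/H) * sqrt((H+P)/P)
Base EOQ = sqrt(2*10412*35/6.5) = 334.86 units
Correction = sqrt((6.5+23.0)/23.0) = 1.13252
EOQ* = 334.86 * 1.13252 = 379.2 units

379.2 units


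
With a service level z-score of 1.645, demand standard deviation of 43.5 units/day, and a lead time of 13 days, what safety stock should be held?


Formula: SS = z * sigma_d * sqrt(LT)
sqrt(LT) = sqrt(13) = 3.6056
SS = 1.645 * 43.5 * 3.6056
SS = 258.0 units

258.0 units


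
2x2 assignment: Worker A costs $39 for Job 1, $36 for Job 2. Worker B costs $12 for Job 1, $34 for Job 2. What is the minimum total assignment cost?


Option 1: A->1 + B->2 = $39 + $34 = $73
Option 2: A->2 + B->1 = $36 + $12 = $48
Min cost = min($73, $48) = $48

$48


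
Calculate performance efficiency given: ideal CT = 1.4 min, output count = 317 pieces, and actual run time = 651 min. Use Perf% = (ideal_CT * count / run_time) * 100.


Formula: Performance = (Ideal CT * Total Count) / Run Time * 100
Ideal output time = 1.4 * 317 = 443.8 min
Performance = 443.8 / 651 * 100 = 68.2%

68.2%


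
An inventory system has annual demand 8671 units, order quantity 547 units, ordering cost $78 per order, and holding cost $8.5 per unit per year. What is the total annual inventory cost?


TC = 8671/547 * 78 + 547/2 * 8.5

$3561.20


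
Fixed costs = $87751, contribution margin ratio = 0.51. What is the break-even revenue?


Formula: BER = Fixed Costs / Contribution Margin Ratio
BER = $87751 / 0.51
BER = $172060.78 (to the nearest cent)

$172060.78


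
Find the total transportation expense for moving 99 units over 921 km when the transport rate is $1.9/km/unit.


TC = dist * cost * units = 921 * 1.9 * 99 = $173240.10

$173240.10


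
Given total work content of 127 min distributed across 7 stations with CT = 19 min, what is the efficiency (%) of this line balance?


Formula: Efficiency = Sum of Task Times / (N_stations * CT) * 100
Total station capacity = 7 stations * 19 min = 133 min
Efficiency = 127 / 133 * 100 = 95.5%

95.5%


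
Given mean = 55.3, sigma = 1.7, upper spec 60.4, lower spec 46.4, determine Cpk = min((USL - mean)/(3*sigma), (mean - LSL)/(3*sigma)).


Cpu = (60.4 - 55.3) / (3 * 1.7) = 1.0
Cpl = (55.3 - 46.4) / (3 * 1.7) = 1.75
Cpk = min(1.0, 1.75) = 1.0

1.0


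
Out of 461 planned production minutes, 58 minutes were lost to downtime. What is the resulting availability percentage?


Formula: Availability = (Planned Time - Downtime) / Planned Time * 100
Uptime = 461 - 58 = 403 min
Availability = 403 / 461 * 100 = 87.4%

87.4%


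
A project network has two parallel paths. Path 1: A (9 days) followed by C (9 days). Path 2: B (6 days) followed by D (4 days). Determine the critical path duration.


Path 1 = 9 + 9 = 18 days
Path 2 = 6 + 4 = 10 days
Duration = max(18, 10) = 18 days

18 days


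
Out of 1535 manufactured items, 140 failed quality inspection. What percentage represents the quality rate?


Formula: Quality Rate = Good Pieces / Total Pieces * 100
Good pieces = 1535 - 140 = 1395
QR = 1395 / 1535 * 100 = 90.9%

90.9%


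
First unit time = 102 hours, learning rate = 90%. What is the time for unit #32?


Formula: T_n = T_1 * (learning_rate)^(log2(n)) where learning_rate = rate/100
Doublings = log2(32) = 5
T_n = 102 * 0.9^5
T_n = 102 * 0.5905 = 60.2 hours

60.2 hours


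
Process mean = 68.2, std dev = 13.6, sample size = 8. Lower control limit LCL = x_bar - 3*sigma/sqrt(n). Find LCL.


LCL = 68.2 - 3 * 13.6 / sqrt(8)

53.78


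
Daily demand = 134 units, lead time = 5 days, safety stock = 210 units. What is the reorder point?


Formula: ROP = (Daily Demand * Lead Time) + Safety Stock
Demand during lead time = 134 * 5 = 670 units
ROP = 670 + 210 = 880 units

880 units


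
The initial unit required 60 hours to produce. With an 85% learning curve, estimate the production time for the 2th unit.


Formula: T_n = T_1 * (learning_rate)^(log2(n)) where learning_rate = rate/100
Doublings = log2(2) = 1
T_n = 60 * 0.85^1
T_n = 60 * 0.85 = 51.0 hours

51.0 hours


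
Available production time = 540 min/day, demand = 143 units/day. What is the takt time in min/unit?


Formula: Takt Time = Available Production Time / Customer Demand
Takt = 540 min/day / 143 units/day
Takt = 3.78 min/unit

3.78 min/unit


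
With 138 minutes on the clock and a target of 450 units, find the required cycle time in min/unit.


Formula: CT = Available Time / Number of Units
CT = 138 min / 450 units
CT = 0.31 min/unit

0.31 min/unit


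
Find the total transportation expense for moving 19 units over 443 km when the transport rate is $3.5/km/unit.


TC = dist * cost * units = 443 * 3.5 * 19 = $29459.50

$29459.50


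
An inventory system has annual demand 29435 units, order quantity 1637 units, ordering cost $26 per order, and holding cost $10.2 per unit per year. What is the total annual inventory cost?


TC = 29435/1637 * 26 + 1637/2 * 10.2

$8816.21


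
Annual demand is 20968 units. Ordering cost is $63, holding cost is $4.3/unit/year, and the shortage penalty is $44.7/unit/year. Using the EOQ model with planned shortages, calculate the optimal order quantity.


Formula: EOQ* = sqrt(2DS/H) * sqrt((H+P)/P)
Base EOQ = sqrt(2*20968*63/4.3) = 783.84 units
Correction = sqrt((4.3+44.7)/44.7) = 1.04699
EOQ* = 783.84 * 1.04699 = 820.7 units

820.7 units


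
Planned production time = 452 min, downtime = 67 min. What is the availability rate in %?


Formula: Availability = (Planned Time - Downtime) / Planned Time * 100
Uptime = 452 - 67 = 385 min
Availability = 385 / 452 * 100 = 85.2%

85.2%


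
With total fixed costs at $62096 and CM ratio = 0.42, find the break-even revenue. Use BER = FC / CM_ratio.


Formula: BER = Fixed Costs / Contribution Margin Ratio
BER = $62096 / 0.42
BER = $147847.62 (to the nearest cent)

$147847.62


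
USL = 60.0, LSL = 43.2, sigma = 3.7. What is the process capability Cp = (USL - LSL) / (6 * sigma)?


Cp = (60.0 - 43.2) / (6 * 3.7)

0.76


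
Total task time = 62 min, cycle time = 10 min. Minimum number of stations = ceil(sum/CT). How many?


Formula: N_min = ceil(Sum of Task Times / Cycle Time)
N_min = ceil(62 min / 10 min) = ceil(6.2)
N_min = 7 stations

7


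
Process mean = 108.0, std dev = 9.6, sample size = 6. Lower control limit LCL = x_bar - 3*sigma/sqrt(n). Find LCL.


LCL = 108.0 - 3 * 9.6 / sqrt(6)

96.24


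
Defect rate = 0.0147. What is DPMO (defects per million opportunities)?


DPMO = defect_rate * 1000000 = 0.0147 * 1000000

14700


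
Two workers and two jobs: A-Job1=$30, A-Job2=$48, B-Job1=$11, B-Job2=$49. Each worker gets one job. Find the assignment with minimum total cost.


Option 1: A->1 + B->2 = $30 + $49 = $79
Option 2: A->2 + B->1 = $48 + $11 = $59
Min cost = min($79, $59) = $59

$59


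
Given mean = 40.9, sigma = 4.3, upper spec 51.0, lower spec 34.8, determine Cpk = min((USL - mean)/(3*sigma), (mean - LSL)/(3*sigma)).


Cpu = (51.0 - 40.9) / (3 * 4.3) = 0.78
Cpl = (40.9 - 34.8) / (3 * 4.3) = 0.47
Cpk = min(0.78, 0.47) = 0.47

0.47


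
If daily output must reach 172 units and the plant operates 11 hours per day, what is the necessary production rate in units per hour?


Formula: Production Rate = Daily Demand / Available Hours
Rate = 172 units/day / 11 hours/day
Rate = 15.6 units/hour

15.6 units/hour


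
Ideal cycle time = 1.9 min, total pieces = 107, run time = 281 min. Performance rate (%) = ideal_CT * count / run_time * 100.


Formula: Performance = (Ideal CT * Total Count) / Run Time * 100
Ideal output time = 1.9 * 107 = 203.3 min
Performance = 203.3 / 281 * 100 = 72.3%

72.3%


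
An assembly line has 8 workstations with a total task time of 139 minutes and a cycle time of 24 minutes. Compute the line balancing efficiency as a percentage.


Formula: Efficiency = Sum of Task Times / (N_stations * CT) * 100
Total station capacity = 8 stations * 24 min = 192 min
Efficiency = 139 / 192 * 100 = 72.4%

72.4%


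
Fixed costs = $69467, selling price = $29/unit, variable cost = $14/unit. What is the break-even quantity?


Formula: BEQ = Fixed Costs / (Price - Variable Cost)
Contribution margin = $29 - $14 = $15/unit
BEQ = ceil($69467 / $15/unit) = ceil(4631.13) = 4632 units

4632 units


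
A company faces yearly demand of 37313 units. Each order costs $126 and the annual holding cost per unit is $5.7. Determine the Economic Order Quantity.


Formula: EOQ = sqrt(2 * D * S / H)
Numerator: 2 * 37313 * 126 = 9402876
2DS/H = 9402876 / 5.7 = 1649627.4
EOQ = sqrt(1649627.4) = 1284.4 units

1284.4 units


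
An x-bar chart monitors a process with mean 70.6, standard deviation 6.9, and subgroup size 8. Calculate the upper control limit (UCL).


UCL = 70.6 + 3 * 6.9 / sqrt(8)

77.92


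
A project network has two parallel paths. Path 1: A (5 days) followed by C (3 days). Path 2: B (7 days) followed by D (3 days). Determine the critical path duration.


Path 1 = 5 + 3 = 8 days
Path 2 = 7 + 3 = 10 days
Duration = max(8, 10) = 10 days

10 days


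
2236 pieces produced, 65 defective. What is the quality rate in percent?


Formula: Quality Rate = Good Pieces / Total Pieces * 100
Good pieces = 2236 - 65 = 2171
QR = 2171 / 2236 * 100 = 97.1%

97.1%


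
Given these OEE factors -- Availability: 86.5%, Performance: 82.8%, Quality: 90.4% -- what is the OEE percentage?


Formula: OEE = Availability * Performance * Quality / 10000
A * P = 86.5% * 82.8% / 100 = 71.62%
OEE = 71.62% * 90.4% / 100 = 64.7%

64.7%


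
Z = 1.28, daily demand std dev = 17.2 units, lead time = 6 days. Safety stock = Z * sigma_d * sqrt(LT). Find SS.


Formula: SS = z * sigma_d * sqrt(LT)
sqrt(LT) = sqrt(6) = 2.4495
SS = 1.28 * 17.2 * 2.4495
SS = 53.9 units

53.9 units


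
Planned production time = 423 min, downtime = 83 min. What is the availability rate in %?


Formula: Availability = (Planned Time - Downtime) / Planned Time * 100
Uptime = 423 - 83 = 340 min
Availability = 340 / 423 * 100 = 80.4%

80.4%


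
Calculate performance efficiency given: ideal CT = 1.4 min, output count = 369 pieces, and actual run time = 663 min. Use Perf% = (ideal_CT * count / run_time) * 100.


Formula: Performance = (Ideal CT * Total Count) / Run Time * 100
Ideal output time = 1.4 * 369 = 516.6 min
Performance = 516.6 / 663 * 100 = 77.9%

77.9%


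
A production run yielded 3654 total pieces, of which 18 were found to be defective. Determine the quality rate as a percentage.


Formula: Quality Rate = Good Pieces / Total Pieces * 100
Good pieces = 3654 - 18 = 3636
QR = 3636 / 3654 * 100 = 99.5%

99.5%


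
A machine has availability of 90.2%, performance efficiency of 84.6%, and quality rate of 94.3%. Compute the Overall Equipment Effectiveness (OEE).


Formula: OEE = Availability * Performance * Quality / 10000
A * P = 90.2% * 84.6% / 100 = 76.31%
OEE = 76.31% * 94.3% / 100 = 72.0%

72.0%


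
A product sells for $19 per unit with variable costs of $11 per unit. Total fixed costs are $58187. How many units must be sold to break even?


Formula: BEQ = Fixed Costs / (Price - Variable Cost)
Contribution margin = $19 - $11 = $8/unit
BEQ = ceil($58187 / $8/unit) = ceil(7273.38) = 7274 units

7274 units


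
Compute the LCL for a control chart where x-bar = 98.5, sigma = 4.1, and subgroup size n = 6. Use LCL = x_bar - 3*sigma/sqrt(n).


LCL = 98.5 - 3 * 4.1 / sqrt(6)

93.48


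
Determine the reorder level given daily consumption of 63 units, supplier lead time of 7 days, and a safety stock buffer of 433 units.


Formula: ROP = (Daily Demand * Lead Time) + Safety Stock
Demand during lead time = 63 * 7 = 441 units
ROP = 441 + 433 = 874 units

874 units


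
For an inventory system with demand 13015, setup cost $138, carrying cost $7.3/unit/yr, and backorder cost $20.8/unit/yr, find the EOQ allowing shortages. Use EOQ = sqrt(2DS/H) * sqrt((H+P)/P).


Formula: EOQ* = sqrt(2DS/H) * sqrt((H+P)/P)
Base EOQ = sqrt(2*13015*138/7.3) = 701.48 units
Correction = sqrt((7.3+20.8)/20.8) = 1.16231
EOQ* = 701.48 * 1.16231 = 815.3 units

815.3 units


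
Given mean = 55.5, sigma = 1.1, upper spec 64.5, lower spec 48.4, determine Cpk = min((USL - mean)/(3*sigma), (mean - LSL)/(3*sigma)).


Cpu = (64.5 - 55.5) / (3 * 1.1) = 2.73
Cpl = (55.5 - 48.4) / (3 * 1.1) = 2.15
Cpk = min(2.73, 2.15) = 2.15

2.15


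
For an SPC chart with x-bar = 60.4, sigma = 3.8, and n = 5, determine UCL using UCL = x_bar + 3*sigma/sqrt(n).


UCL = 60.4 + 3 * 3.8 / sqrt(5)

65.5


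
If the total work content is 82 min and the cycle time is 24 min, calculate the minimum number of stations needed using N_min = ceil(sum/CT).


Formula: N_min = ceil(Sum of Task Times / Cycle Time)
N_min = ceil(82 min / 24 min) = ceil(3.4167)
N_min = 4 stations

4


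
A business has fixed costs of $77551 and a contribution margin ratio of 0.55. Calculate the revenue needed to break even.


Formula: BER = Fixed Costs / Contribution Margin Ratio
BER = $77551 / 0.55
BER = $141001.82 (to the nearest cent)

$141001.82


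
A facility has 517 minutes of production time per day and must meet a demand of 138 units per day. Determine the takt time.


Formula: Takt Time = Available Production Time / Customer Demand
Takt = 517 min/day / 138 units/day
Takt = 3.75 min/unit

3.75 min/unit


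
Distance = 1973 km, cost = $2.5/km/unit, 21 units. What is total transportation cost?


TC = dist * cost * units = 1973 * 2.5 * 21 = $103582.50

$103582.50


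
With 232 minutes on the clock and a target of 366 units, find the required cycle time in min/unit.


Formula: CT = Available Time / Number of Units
CT = 232 min / 366 units
CT = 0.63 min/unit

0.63 min/unit


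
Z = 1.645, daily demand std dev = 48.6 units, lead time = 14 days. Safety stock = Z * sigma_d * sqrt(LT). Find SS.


Formula: SS = z * sigma_d * sqrt(LT)
sqrt(LT) = sqrt(14) = 3.7417
SS = 1.645 * 48.6 * 3.7417
SS = 299.1 units

299.1 units


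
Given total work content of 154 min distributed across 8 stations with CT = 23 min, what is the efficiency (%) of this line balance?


Formula: Efficiency = Sum of Task Times / (N_stations * CT) * 100
Total station capacity = 8 stations * 23 min = 184 min
Efficiency = 154 / 184 * 100 = 83.7%

83.7%


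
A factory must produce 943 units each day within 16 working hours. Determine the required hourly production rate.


Formula: Production Rate = Daily Demand / Available Hours
Rate = 943 units/day / 16 hours/day
Rate = 58.9 units/hour

58.9 units/hour


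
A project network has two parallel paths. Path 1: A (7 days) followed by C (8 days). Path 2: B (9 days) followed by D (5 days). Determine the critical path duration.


Path 1 = 7 + 8 = 15 days
Path 2 = 9 + 5 = 14 days
Duration = max(15, 14) = 15 days

15 days


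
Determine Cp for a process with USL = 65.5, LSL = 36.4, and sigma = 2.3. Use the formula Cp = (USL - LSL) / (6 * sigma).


Cp = (65.5 - 36.4) / (6 * 2.3)

2.11


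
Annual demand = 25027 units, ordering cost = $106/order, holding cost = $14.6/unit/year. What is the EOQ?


Formula: EOQ = sqrt(2 * D * S / H)
Numerator: 2 * 25027 * 106 = 5305724
2DS/H = 5305724 / 14.6 = 363405.8
EOQ = sqrt(363405.8) = 602.8 units

602.8 units


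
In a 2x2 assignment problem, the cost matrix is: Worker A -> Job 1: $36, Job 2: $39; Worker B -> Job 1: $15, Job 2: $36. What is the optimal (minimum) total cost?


Option 1: A->1 + B->2 = $36 + $36 = $72
Option 2: A->2 + B->1 = $39 + $15 = $54
Min cost = min($72, $54) = $54

$54


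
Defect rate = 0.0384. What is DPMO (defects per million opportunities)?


DPMO = defect_rate * 1000000 = 0.0384 * 1000000

38400


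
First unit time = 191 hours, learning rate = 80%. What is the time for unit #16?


Formula: T_n = T_1 * (learning_rate)^(log2(n)) where learning_rate = rate/100
Doublings = log2(16) = 4
T_n = 191 * 0.8^4
T_n = 191 * 0.4096 = 78.2 hours

78.2 hours


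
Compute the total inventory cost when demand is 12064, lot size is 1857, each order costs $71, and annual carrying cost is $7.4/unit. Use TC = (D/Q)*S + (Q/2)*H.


TC = 12064/1857 * 71 + 1857/2 * 7.4

$7332.15


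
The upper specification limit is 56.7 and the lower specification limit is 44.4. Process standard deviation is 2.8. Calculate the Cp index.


Cp = (56.7 - 44.4) / (6 * 2.8)

0.73


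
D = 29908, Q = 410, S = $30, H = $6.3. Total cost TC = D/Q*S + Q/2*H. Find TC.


TC = 29908/410 * 30 + 410/2 * 6.3

$3479.89


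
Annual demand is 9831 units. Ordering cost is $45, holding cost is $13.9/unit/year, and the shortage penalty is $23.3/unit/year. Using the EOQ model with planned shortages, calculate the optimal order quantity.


Formula: EOQ* = sqrt(2DS/H) * sqrt((H+P)/P)
Base EOQ = sqrt(2*9831*45/13.9) = 252.3 units
Correction = sqrt((13.9+23.3)/23.3) = 1.26355
EOQ* = 252.3 * 1.26355 = 318.8 units

318.8 units


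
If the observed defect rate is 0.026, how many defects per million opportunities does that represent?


DPMO = defect_rate * 1000000 = 0.026 * 1000000

26000


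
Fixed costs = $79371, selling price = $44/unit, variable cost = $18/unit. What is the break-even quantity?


Formula: BEQ = Fixed Costs / (Price - Variable Cost)
Contribution margin = $44 - $18 = $26/unit
BEQ = ceil($79371 / $26/unit) = ceil(3052.73) = 3053 units

3053 units


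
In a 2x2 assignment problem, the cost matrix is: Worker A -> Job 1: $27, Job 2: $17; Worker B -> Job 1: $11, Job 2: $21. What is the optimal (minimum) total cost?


Option 1: A->1 + B->2 = $27 + $21 = $48
Option 2: A->2 + B->1 = $17 + $11 = $28
Min cost = min($48, $28) = $28

$28


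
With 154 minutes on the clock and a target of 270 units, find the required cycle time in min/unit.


Formula: CT = Available Time / Number of Units
CT = 154 min / 270 units
CT = 0.57 min/unit

0.57 min/unit


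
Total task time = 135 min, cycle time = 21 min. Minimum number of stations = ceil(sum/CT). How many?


Formula: N_min = ceil(Sum of Task Times / Cycle Time)
N_min = ceil(135 min / 21 min) = ceil(6.4286)
N_min = 7 stations

7


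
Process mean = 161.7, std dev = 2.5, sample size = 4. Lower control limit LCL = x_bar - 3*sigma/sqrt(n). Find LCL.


LCL = 161.7 - 3 * 2.5 / sqrt(4)

157.95


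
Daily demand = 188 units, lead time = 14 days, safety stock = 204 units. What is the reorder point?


Formula: ROP = (Daily Demand * Lead Time) + Safety Stock
Demand during lead time = 188 * 14 = 2632 units
ROP = 2632 + 204 = 2836 units

2836 units


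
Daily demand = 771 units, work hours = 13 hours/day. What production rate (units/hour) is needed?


Formula: Production Rate = Daily Demand / Available Hours
Rate = 771 units/day / 13 hours/day
Rate = 59.3 units/hour

59.3 units/hour


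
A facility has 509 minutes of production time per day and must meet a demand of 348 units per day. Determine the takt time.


Formula: Takt Time = Available Production Time / Customer Demand
Takt = 509 min/day / 348 units/day
Takt = 1.46 min/unit

1.46 min/unit


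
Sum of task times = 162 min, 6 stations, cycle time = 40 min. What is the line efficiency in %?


Formula: Efficiency = Sum of Task Times / (N_stations * CT) * 100
Total station capacity = 6 stations * 40 min = 240 min
Efficiency = 162 / 240 * 100 = 67.5%

67.5%


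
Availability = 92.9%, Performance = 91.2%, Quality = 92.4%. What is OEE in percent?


Formula: OEE = Availability * Performance * Quality / 10000
A * P = 92.9% * 91.2% / 100 = 84.72%
OEE = 84.72% * 92.4% / 100 = 78.3%

78.3%


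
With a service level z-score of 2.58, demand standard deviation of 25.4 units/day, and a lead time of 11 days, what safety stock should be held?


Formula: SS = z * sigma_d * sqrt(LT)
sqrt(LT) = sqrt(11) = 3.3166
SS = 2.58 * 25.4 * 3.3166
SS = 217.3 units

217.3 units


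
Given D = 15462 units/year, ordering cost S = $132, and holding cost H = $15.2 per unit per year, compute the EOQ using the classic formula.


Formula: EOQ = sqrt(2 * D * S / H)
Numerator: 2 * 15462 * 132 = 4081968
2DS/H = 4081968 / 15.2 = 268550.5
EOQ = sqrt(268550.5) = 518.2 units

518.2 units


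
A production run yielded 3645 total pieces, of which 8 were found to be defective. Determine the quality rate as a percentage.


Formula: Quality Rate = Good Pieces / Total Pieces * 100
Good pieces = 3645 - 8 = 3637
QR = 3637 / 3645 * 100 = 99.8%

99.8%


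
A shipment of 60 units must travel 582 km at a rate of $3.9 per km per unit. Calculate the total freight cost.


TC = dist * cost * units = 582 * 3.9 * 60 = $136188.00

$136188.00


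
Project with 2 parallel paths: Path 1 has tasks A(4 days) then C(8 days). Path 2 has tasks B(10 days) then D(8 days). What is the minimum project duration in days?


Path 1 = 4 + 8 = 12 days
Path 2 = 10 + 8 = 18 days
Duration = max(12, 18) = 18 days

18 days


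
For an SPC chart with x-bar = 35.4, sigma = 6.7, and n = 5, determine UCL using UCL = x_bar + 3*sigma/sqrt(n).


UCL = 35.4 + 3 * 6.7 / sqrt(5)

44.39


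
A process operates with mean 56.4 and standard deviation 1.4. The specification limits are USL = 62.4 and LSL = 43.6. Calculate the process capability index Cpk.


Cpu = (62.4 - 56.4) / (3 * 1.4) = 1.43
Cpl = (56.4 - 43.6) / (3 * 1.4) = 3.05
Cpk = min(1.43, 3.05) = 1.43

1.43


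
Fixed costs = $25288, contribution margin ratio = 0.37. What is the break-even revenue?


Formula: BER = Fixed Costs / Contribution Margin Ratio
BER = $25288 / 0.37
BER = $68345.95 (to the nearest cent)

$68345.95


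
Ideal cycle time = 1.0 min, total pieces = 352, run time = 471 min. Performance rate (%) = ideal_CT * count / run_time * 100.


Formula: Performance = (Ideal CT * Total Count) / Run Time * 100
Ideal output time = 1.0 * 352 = 352.0 min
Performance = 352.0 / 471 * 100 = 74.7%

74.7%


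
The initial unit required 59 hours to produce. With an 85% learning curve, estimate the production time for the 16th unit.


Formula: T_n = T_1 * (learning_rate)^(log2(n)) where learning_rate = rate/100
Doublings = log2(16) = 4
T_n = 59 * 0.85^4
T_n = 59 * 0.522 = 30.8 hours

30.8 hours


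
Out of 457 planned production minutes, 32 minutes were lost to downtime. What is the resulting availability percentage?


Formula: Availability = (Planned Time - Downtime) / Planned Time * 100
Uptime = 457 - 32 = 425 min
Availability = 425 / 457 * 100 = 93.0%

93.0%


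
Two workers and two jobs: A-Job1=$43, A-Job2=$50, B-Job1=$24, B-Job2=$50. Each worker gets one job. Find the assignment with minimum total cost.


Option 1: A->1 + B->2 = $43 + $50 = $93
Option 2: A->2 + B->1 = $50 + $24 = $74
Min cost = min($93, $74) = $74

$74


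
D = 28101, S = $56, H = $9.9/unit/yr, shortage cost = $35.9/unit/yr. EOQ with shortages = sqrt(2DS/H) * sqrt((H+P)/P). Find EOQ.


Formula: EOQ* = sqrt(2DS/H) * sqrt((H+P)/P)
Base EOQ = sqrt(2*28101*56/9.9) = 563.84 units
Correction = sqrt((9.9+35.9)/35.9) = 1.1295
EOQ* = 563.84 * 1.1295 = 636.9 units

636.9 units


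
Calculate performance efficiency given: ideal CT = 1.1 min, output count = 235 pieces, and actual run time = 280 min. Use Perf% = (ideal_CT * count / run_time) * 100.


Formula: Performance = (Ideal CT * Total Count) / Run Time * 100
Ideal output time = 1.1 * 235 = 258.5 min
Performance = 258.5 / 280 * 100 = 92.3%

92.3%


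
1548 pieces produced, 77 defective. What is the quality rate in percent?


Formula: Quality Rate = Good Pieces / Total Pieces * 100
Good pieces = 1548 - 77 = 1471
QR = 1471 / 1548 * 100 = 95.0%

95.0%


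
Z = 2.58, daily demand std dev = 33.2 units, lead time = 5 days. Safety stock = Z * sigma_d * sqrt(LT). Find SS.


Formula: SS = z * sigma_d * sqrt(LT)
sqrt(LT) = sqrt(5) = 2.2361
SS = 2.58 * 33.2 * 2.2361
SS = 191.5 units

191.5 units


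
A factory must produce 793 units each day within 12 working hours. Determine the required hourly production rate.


Formula: Production Rate = Daily Demand / Available Hours
Rate = 793 units/day / 12 hours/day
Rate = 66.1 units/hour

66.1 units/hour


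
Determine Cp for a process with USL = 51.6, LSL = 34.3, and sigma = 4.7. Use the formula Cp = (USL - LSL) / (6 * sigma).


Cp = (51.6 - 34.3) / (6 * 4.7)

0.61


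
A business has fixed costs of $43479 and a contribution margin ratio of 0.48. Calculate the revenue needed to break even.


Formula: BER = Fixed Costs / Contribution Margin Ratio
BER = $43479 / 0.48
BER = $90581.25 (to the nearest cent)

$90581.25


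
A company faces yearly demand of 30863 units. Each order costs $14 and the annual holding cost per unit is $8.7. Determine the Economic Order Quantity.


Formula: EOQ = sqrt(2 * D * S / H)
Numerator: 2 * 30863 * 14 = 864164
2DS/H = 864164 / 8.7 = 99329.2
EOQ = sqrt(99329.2) = 315.2 units

315.2 units


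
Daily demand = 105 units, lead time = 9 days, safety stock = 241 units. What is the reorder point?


Formula: ROP = (Daily Demand * Lead Time) + Safety Stock
Demand during lead time = 105 * 9 = 945 units
ROP = 945 + 241 = 1186 units

1186 units


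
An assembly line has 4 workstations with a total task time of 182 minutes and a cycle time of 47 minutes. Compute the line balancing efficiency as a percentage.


Formula: Efficiency = Sum of Task Times / (N_stations * CT) * 100
Total station capacity = 4 stations * 47 min = 188 min
Efficiency = 182 / 188 * 100 = 96.8%

96.8%


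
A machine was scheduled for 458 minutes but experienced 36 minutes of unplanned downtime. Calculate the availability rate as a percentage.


Formula: Availability = (Planned Time - Downtime) / Planned Time * 100
Uptime = 458 - 36 = 422 min
Availability = 422 / 458 * 100 = 92.1%

92.1%


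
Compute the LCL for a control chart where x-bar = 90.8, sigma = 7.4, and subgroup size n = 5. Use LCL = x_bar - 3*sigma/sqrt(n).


LCL = 90.8 - 3 * 7.4 / sqrt(5)

80.87


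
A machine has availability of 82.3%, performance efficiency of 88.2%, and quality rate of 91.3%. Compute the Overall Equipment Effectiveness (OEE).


Formula: OEE = Availability * Performance * Quality / 10000
A * P = 82.3% * 88.2% / 100 = 72.59%
OEE = 72.59% * 91.3% / 100 = 66.3%

66.3%


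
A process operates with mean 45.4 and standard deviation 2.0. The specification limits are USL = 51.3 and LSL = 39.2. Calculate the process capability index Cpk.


Cpu = (51.3 - 45.4) / (3 * 2.0) = 0.98
Cpl = (45.4 - 39.2) / (3 * 2.0) = 1.03
Cpk = min(0.98, 1.03) = 0.98

0.98


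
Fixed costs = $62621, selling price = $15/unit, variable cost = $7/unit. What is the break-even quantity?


Formula: BEQ = Fixed Costs / (Price - Variable Cost)
Contribution margin = $15 - $7 = $8/unit
BEQ = ceil($62621 / $8/unit) = ceil(7827.62) = 7828 units

7828 units


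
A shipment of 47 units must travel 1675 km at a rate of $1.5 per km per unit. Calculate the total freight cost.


TC = dist * cost * units = 1675 * 1.5 * 47 = $118087.50

$118087.50


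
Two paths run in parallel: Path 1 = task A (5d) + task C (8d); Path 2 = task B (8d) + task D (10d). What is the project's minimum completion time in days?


Path 1 = 5 + 8 = 13 days
Path 2 = 8 + 10 = 18 days
Duration = max(13, 18) = 18 days

18 days


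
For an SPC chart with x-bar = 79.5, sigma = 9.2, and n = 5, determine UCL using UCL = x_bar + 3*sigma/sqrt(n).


UCL = 79.5 + 3 * 9.2 / sqrt(5)

91.84


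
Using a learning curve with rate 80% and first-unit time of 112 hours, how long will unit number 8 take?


Formula: T_n = T_1 * (learning_rate)^(log2(n)) where learning_rate = rate/100
Doublings = log2(8) = 3
T_n = 112 * 0.8^3
T_n = 112 * 0.512 = 57.3 hours

57.3 hours


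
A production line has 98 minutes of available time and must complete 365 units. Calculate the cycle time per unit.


Formula: CT = Available Time / Number of Units
CT = 98 min / 365 units
CT = 0.27 min/unit

0.27 min/unit


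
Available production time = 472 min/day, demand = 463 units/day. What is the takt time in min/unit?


Formula: Takt Time = Available Production Time / Customer Demand
Takt = 472 min/day / 463 units/day
Takt = 1.02 min/unit

1.02 min/unit


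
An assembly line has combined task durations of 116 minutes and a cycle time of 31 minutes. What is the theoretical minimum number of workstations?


Formula: N_min = ceil(Sum of Task Times / Cycle Time)
N_min = ceil(116 min / 31 min) = ceil(3.7419)
N_min = 4 stations

4


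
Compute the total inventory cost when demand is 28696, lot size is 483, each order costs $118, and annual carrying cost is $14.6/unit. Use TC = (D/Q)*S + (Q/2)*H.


TC = 28696/483 * 118 + 483/2 * 14.6

$10536.52


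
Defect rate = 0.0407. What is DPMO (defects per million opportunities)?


DPMO = defect_rate * 1000000 = 0.0407 * 1000000

40700


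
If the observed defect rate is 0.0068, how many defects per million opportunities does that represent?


DPMO = defect_rate * 1000000 = 0.0068 * 1000000

6800


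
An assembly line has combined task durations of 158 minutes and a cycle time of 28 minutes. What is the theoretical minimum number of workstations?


Formula: N_min = ceil(Sum of Task Times / Cycle Time)
N_min = ceil(158 min / 28 min) = ceil(5.6429)
N_min = 6 stations

6


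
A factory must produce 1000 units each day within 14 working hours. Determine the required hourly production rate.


Formula: Production Rate = Daily Demand / Available Hours
Rate = 1000 units/day / 14 hours/day
Rate = 71.4 units/hour

71.4 units/hour


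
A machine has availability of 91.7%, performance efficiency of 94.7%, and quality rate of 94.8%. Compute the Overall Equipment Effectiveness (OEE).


Formula: OEE = Availability * Performance * Quality / 10000
A * P = 91.7% * 94.7% / 100 = 86.84%
OEE = 86.84% * 94.8% / 100 = 82.3%

82.3%


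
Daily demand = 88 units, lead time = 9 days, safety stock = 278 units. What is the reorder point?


Formula: ROP = (Daily Demand * Lead Time) + Safety Stock
Demand during lead time = 88 * 9 = 792 units
ROP = 792 + 278 = 1070 units

1070 units


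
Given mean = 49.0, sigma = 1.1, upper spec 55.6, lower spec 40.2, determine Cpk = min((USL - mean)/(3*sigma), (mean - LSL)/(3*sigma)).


Cpu = (55.6 - 49.0) / (3 * 1.1) = 2.0
Cpl = (49.0 - 40.2) / (3 * 1.1) = 2.67
Cpk = min(2.0, 2.67) = 2.0

2.0


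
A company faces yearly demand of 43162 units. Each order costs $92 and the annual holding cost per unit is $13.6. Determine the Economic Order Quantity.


Formula: EOQ = sqrt(2 * D * S / H)
Numerator: 2 * 43162 * 92 = 7941808
2DS/H = 7941808 / 13.6 = 583956.5
EOQ = sqrt(583956.5) = 764.2 units

764.2 units


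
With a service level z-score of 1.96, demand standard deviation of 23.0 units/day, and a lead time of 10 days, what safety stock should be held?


Formula: SS = z * sigma_d * sqrt(LT)
sqrt(LT) = sqrt(10) = 3.1623
SS = 1.96 * 23.0 * 3.1623
SS = 142.6 units

142.6 units


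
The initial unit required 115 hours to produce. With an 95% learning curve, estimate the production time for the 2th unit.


Formula: T_n = T_1 * (learning_rate)^(log2(n)) where learning_rate = rate/100
Doublings = log2(2) = 1
T_n = 115 * 0.95^1
T_n = 115 * 0.95 = 109.3 hours

109.3 hours


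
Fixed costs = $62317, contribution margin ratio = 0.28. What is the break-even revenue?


Formula: BER = Fixed Costs / Contribution Margin Ratio
BER = $62317 / 0.28
BER = $222560.71 (to the nearest cent)

$222560.71


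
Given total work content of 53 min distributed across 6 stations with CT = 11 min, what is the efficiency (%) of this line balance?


Formula: Efficiency = Sum of Task Times / (N_stations * CT) * 100
Total station capacity = 6 stations * 11 min = 66 min
Efficiency = 53 / 66 * 100 = 80.3%

80.3%


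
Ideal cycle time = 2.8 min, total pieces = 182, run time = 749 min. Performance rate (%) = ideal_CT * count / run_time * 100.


Formula: Performance = (Ideal CT * Total Count) / Run Time * 100
Ideal output time = 2.8 * 182 = 509.6 min
Performance = 509.6 / 749 * 100 = 68.0%

68.0%


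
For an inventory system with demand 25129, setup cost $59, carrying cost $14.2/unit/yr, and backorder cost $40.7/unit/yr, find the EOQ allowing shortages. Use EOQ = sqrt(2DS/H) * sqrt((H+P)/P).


Formula: EOQ* = sqrt(2DS/H) * sqrt((H+P)/P)
Base EOQ = sqrt(2*25129*59/14.2) = 456.97 units
Correction = sqrt((14.2+40.7)/40.7) = 1.16142
EOQ* = 456.97 * 1.16142 = 530.7 units

530.7 units


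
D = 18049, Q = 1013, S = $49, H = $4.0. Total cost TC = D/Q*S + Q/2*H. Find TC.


TC = 18049/1013 * 49 + 1013/2 * 4.0

$2899.05


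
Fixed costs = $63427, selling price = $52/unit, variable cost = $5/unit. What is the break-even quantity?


Formula: BEQ = Fixed Costs / (Price - Variable Cost)
Contribution margin = $52 - $5 = $47/unit
BEQ = ceil($63427 / $47/unit) = ceil(1349.51) = 1350 units

1350 units


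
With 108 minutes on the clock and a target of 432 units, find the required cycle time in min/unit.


Formula: CT = Available Time / Number of Units
CT = 108 min / 432 units
CT = 0.25 min/unit

0.25 min/unit


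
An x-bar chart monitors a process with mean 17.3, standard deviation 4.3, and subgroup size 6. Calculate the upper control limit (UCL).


UCL = 17.3 + 3 * 4.3 / sqrt(6)

22.57


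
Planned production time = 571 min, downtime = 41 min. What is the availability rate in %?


Formula: Availability = (Planned Time - Downtime) / Planned Time * 100
Uptime = 571 - 41 = 530 min
Availability = 530 / 571 * 100 = 92.8%

92.8%


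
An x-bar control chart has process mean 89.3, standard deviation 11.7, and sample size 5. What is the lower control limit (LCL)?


LCL = 89.3 - 3 * 11.7 / sqrt(5)

73.6


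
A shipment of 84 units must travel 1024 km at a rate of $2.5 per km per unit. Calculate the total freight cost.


TC = dist * cost * units = 1024 * 2.5 * 84 = $215040.00

$215040.00


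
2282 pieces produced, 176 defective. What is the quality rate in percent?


Formula: Quality Rate = Good Pieces / Total Pieces * 100
Good pieces = 2282 - 176 = 2106
QR = 2106 / 2282 * 100 = 92.3%

92.3%


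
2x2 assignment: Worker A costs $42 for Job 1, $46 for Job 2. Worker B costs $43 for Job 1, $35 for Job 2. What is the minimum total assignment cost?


Option 1: A->1 + B->2 = $42 + $35 = $77
Option 2: A->2 + B->1 = $46 + $43 = $89
Min cost = min($77, $89) = $77

$77


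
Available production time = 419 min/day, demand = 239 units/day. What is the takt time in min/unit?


Formula: Takt Time = Available Production Time / Customer Demand
Takt = 419 min/day / 239 units/day
Takt = 1.75 min/unit

1.75 min/unit


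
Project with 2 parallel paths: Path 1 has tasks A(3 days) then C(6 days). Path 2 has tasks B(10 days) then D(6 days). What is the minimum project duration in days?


Path 1 = 3 + 6 = 9 days
Path 2 = 10 + 6 = 16 days
Duration = max(9, 16) = 16 days

16 days


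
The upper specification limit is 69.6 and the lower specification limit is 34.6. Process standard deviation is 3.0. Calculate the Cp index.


Cp = (69.6 - 34.6) / (6 * 3.0)

1.94


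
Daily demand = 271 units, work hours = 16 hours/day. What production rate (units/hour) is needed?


Formula: Production Rate = Daily Demand / Available Hours
Rate = 271 units/day / 16 hours/day
Rate = 16.9 units/hour

16.9 units/hour


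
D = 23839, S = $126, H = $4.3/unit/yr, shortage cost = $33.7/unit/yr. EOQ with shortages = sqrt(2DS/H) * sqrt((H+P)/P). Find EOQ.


Formula: EOQ* = sqrt(2DS/H) * sqrt((H+P)/P)
Base EOQ = sqrt(2*23839*126/4.3) = 1181.98 units
Correction = sqrt((4.3+33.7)/33.7) = 1.06188
EOQ* = 1181.98 * 1.06188 = 1255.1 units

1255.1 units


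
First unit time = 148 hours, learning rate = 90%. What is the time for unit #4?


Formula: T_n = T_1 * (learning_rate)^(log2(n)) where learning_rate = rate/100
Doublings = log2(4) = 2
T_n = 148 * 0.9^2
T_n = 148 * 0.81 = 119.9 hours

119.9 hours


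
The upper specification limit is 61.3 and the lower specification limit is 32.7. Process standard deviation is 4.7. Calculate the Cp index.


Cp = (61.3 - 32.7) / (6 * 4.7)

1.01
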